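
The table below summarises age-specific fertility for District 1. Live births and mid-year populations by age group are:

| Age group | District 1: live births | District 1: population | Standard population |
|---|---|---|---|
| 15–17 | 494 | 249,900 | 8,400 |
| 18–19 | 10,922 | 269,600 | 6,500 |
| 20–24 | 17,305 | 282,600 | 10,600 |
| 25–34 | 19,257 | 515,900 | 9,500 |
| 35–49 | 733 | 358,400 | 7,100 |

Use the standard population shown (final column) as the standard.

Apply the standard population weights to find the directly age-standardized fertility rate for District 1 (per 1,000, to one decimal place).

30.8

Age-specific rates per 1,000 for District 1: 1.977, 40.512, 61.235, 37.327, 2.045.
Standard total = 42,100; weights = 0.1995, 0.1544, 0.2518, 0.2257, 0.1686.
Standardized rate: 0.1995×1.977 + 0.1544×40.512 + 0.2518×61.235 + 0.2257×37.327 + 0.1686×2.045 = 30.8349 per 1,000.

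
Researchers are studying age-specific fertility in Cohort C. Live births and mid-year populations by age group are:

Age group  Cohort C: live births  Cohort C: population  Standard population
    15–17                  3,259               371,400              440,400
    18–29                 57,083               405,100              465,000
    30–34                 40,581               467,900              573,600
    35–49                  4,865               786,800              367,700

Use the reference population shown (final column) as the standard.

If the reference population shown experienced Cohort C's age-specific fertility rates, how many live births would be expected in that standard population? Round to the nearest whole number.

121410

Age-specific rates per 1,000 for Cohort C: 8.775, 140.911, 86.730, 6.183.
Expected live births = Σ (standard pop × age-specific rate ÷ 1,000)
= 440,400×8.775/1,000 + 465,000×140.911/1,000 + 573,600×86.730/1,000 + 367,700×6.183/1,000
= 3864.47 + 65523.56 + 49748.37 + 2273.59 = 121409.99.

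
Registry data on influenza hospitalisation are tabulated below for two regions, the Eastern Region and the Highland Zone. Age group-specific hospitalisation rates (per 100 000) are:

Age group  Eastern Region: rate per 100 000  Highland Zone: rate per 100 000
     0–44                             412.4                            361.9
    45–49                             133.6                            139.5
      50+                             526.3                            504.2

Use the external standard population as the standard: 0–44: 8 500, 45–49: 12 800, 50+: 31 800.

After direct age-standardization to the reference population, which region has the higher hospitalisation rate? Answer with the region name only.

Standard total = 53 100; weights = 0.1601, 0.2411, 0.5989.
The Eastern Region: 0.1601×412.4 + 0.2411×133.6 + 0.5989×526.3 = 413.4053 per 100 000.
The Highland Zone: 0.1601×361.9 + 0.2411×139.5 + 0.5989×504.2 = 393.5087 per 100 000.

Eastern Region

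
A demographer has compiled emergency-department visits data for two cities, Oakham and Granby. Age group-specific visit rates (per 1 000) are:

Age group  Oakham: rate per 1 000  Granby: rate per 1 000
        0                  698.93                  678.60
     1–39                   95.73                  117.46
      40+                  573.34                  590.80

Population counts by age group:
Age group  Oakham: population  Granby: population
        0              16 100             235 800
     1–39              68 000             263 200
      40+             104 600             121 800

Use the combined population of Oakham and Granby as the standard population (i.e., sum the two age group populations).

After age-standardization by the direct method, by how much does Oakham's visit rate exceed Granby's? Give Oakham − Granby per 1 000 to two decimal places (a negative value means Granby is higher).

-7.45

Combined standard total = 809 500; weights = 0.3112, 0.4091, 0.2797.
Oakham: 0.3112×698.93 + 0.4091×95.73 + 0.2797×573.34 = 417.0110 per 1 000.
Granby: 0.3112×678.60 + 0.4091×117.46 + 0.2797×590.80 = 424.4586 per 1 000.
Difference = 417.0110 − 424.4586 = -7.4476.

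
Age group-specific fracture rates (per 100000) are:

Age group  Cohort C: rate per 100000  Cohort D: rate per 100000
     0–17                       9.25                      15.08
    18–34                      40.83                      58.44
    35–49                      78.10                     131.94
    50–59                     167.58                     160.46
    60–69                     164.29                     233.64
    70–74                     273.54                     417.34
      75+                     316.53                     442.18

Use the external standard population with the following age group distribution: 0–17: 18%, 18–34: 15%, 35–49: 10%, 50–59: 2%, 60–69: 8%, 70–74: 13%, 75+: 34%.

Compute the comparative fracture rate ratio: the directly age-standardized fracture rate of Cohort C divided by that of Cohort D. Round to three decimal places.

0.698

Standard weights: 0.18, 0.15, 0.10, 0.02, 0.08, 0.13, 0.34.
Cohort C: 0.1800×9.25 + 0.1500×40.83 + 0.1000×78.10 + 0.0200×167.58 + 0.0800×164.29 + 0.1300×273.54 + 0.3400×316.53 = 175.2747 per 100000.
Cohort D: 0.1800×15.08 + 0.1500×58.44 + 0.1000×131.94 + 0.0200×160.46 + 0.0800×233.64 + 0.1300×417.34 + 0.3400×442.18 = 251.1702 per 100000.
Ratio = 175.2747 ÷ 251.1702 = 0.69783.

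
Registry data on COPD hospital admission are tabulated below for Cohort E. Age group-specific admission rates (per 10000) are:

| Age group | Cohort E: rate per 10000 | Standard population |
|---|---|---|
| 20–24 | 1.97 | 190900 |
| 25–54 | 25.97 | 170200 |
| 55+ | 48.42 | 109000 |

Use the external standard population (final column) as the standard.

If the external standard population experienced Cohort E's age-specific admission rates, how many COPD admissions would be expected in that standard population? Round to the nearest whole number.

1007

Expected COPD admissions = Σ (standard pop × age-specific rate ÷ 10000)
= 190900×1.97/10000 + 170200×25.97/10000 + 109000×48.42/10000
= 37.61 + 442.01 + 527.78 = 1007.39.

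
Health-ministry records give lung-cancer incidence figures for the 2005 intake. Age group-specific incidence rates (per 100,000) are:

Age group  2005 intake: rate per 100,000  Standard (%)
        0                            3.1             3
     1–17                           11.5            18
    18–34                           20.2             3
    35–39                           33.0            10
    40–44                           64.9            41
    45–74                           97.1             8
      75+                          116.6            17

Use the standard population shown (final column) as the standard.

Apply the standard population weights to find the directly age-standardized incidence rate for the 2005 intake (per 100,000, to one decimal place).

60.3

Standard weights: 0.03, 0.18, 0.03, 0.10, 0.41, 0.08, 0.17.
Standardized rate: 0.0300×3.1 + 0.1800×11.5 + 0.0300×20.2 + 0.1000×33.0 + 0.4100×64.9 + 0.0800×97.1 + 0.1700×116.6 = 60.2680 per 100,000.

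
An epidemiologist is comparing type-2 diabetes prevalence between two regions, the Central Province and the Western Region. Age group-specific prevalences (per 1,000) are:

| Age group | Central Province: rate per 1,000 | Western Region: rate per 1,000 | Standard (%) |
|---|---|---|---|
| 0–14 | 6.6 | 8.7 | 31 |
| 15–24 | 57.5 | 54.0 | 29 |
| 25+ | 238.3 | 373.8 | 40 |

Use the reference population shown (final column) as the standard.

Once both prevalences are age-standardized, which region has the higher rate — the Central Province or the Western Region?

Western Region

Standard weights: 0.31, 0.29, 0.40.
The Central Province: 0.3100×6.6 + 0.2900×57.5 + 0.4000×238.3 = 114.0410 per 1,000.
The Western Region: 0.3100×8.7 + 0.2900×54.0 + 0.4000×373.8 = 167.8770 per 1,000.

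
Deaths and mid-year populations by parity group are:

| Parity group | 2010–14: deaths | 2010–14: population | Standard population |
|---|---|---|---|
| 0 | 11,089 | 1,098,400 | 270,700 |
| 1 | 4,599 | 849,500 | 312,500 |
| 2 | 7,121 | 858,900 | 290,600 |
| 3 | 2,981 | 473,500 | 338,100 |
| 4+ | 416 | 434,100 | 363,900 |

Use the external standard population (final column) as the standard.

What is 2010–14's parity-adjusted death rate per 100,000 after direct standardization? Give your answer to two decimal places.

Parity-specific rates per 100,000 for 2010–14: 1009.56, 541.38, 829.08, 629.57, 95.83.
Standard total = 1,575,800; weights = 0.1718, 0.1983, 0.1844, 0.2146, 0.2309.
Standardized rate: 0.1718×1009.56 + 0.1983×541.38 + 0.1844×829.08 + 0.2146×629.57 + 0.2309×95.83 = 590.8930 per 100,000.

590.89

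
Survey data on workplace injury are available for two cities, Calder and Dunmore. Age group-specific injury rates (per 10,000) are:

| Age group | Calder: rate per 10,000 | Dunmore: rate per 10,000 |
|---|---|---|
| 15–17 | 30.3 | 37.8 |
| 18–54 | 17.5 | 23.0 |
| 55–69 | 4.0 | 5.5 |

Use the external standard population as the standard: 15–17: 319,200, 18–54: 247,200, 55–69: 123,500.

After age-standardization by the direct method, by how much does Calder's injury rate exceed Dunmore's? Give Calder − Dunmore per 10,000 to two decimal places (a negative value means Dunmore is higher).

Standard total = 689,900; weights = 0.4627, 0.3583, 0.1790.
Calder: 0.4627×30.3 + 0.3583×17.5 + 0.1790×4.0 = 21.0056 per 10,000.
Dunmore: 0.4627×37.8 + 0.3583×23.0 + 0.1790×5.5 = 26.7149 per 10,000.
Difference = 21.0056 − 26.7149 = -5.7093.

-5.71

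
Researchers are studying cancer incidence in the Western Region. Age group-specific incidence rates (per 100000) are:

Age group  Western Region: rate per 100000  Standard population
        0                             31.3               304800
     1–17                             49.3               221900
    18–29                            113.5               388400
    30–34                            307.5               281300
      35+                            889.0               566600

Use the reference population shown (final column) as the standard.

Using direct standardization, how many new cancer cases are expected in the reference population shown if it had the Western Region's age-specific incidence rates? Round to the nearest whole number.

Expected new cancer cases = Σ (standard pop × age-specific rate ÷ 100000)
= 304800×31.3/100000 + 221900×49.3/100000 + 388400×113.5/100000 + 281300×307.5/100000 + 566600×889.0/100000
= 95.40 + 109.40 + 440.83 + 865.00 + 5037.07 = 6547.70.

6548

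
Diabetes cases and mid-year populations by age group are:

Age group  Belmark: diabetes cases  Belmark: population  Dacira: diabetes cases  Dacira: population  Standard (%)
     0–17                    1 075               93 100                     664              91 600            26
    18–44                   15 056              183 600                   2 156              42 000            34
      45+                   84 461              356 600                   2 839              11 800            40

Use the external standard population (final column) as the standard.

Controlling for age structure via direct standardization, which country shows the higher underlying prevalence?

Age-specific rates per 1 000 for Belmark: 11.547, 82.004, 236.851.
For Dacira: 7.249, 51.333, 240.593.
Standard weights: 0.26, 0.34, 0.40.
Belmark: 0.2600×11.547 + 0.3400×82.004 + 0.4000×236.851 = 125.6240 per 1 000.
Dacira: 0.2600×7.249 + 0.3400×51.333 + 0.4000×240.593 = 115.5753 per 1 000.

Belmark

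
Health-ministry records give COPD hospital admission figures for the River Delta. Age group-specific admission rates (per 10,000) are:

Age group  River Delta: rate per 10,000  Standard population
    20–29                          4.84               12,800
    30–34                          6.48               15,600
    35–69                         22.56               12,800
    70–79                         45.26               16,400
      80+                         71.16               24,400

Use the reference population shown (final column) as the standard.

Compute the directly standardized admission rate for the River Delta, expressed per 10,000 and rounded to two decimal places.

35.74

Standard total = 82,000; weights = 0.1561, 0.1902, 0.1561, 0.2000, 0.2976.
Standardized rate: 0.1561×4.84 + 0.1902×6.48 + 0.1561×22.56 + 0.2000×45.26 + 0.2976×71.16 = 35.7363 per 10,000.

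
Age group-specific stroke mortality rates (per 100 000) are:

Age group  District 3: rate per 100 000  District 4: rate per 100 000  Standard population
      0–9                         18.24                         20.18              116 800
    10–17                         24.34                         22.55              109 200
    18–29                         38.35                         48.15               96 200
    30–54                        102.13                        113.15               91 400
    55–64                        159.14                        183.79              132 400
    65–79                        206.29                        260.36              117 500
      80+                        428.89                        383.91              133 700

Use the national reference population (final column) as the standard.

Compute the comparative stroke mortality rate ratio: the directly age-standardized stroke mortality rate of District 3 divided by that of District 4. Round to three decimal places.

0.956

Standard total = 797 200; weights = 0.1465, 0.1370, 0.1207, 0.1147, 0.1661, 0.1474, 0.1677.
District 3: 0.1465×18.24 + 0.1370×24.34 + 0.1207×38.35 + 0.1147×102.13 + 0.1661×159.14 + 0.1474×206.29 + 0.1677×428.89 = 151.1090 per 100 000.
District 4: 0.1465×20.18 + 0.1370×22.55 + 0.1207×48.15 + 0.1147×113.15 + 0.1661×183.79 + 0.1474×260.36 + 0.1677×383.91 = 158.1138 per 100 000.
Ratio = 151.1090 ÷ 158.1138 = 0.95570.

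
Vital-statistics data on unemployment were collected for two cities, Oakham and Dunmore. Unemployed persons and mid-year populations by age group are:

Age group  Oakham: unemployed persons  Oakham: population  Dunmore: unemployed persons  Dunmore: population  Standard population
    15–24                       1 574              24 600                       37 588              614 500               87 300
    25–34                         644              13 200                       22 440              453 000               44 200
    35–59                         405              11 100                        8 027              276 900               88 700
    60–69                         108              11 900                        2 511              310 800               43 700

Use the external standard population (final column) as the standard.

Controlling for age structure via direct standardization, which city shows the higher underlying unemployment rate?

Oakham

Age-specific rates per 1 000 for Oakham: 63.984, 48.788, 36.486, 9.076.
For Dunmore: 61.168, 49.536, 28.989, 8.079.
Standard total = 263 900; weights = 0.3308, 0.1675, 0.3361, 0.1656.
Oakham: 0.3308×63.984 + 0.1675×48.788 + 0.3361×36.486 + 0.1656×9.076 = 43.1041 per 1 000.
Dunmore: 0.3308×61.168 + 0.1675×49.536 + 0.3361×28.989 + 0.1656×8.079 = 39.6130 per 1 000.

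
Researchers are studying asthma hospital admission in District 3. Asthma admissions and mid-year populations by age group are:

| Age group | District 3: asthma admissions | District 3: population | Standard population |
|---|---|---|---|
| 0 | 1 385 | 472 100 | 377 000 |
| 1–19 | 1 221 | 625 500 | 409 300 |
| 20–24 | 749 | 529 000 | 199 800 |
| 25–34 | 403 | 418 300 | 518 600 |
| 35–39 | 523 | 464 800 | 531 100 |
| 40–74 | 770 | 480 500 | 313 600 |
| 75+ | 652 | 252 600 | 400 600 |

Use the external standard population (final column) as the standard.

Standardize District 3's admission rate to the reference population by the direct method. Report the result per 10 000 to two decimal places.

Age-specific rates per 10 000 for District 3: 29.34, 19.52, 14.16, 9.63, 11.25, 16.02, 25.81.
Standard total = 2 750 000; weights = 0.1371, 0.1488, 0.0727, 0.1886, 0.1931, 0.1140, 0.1457.
Standardized rate: 0.1371×29.34 + 0.1488×19.52 + 0.0727×14.16 + 0.1886×9.63 + 0.1931×11.25 + 0.1140×16.02 + 0.1457×25.81 = 17.5333 per 10 000.

17.53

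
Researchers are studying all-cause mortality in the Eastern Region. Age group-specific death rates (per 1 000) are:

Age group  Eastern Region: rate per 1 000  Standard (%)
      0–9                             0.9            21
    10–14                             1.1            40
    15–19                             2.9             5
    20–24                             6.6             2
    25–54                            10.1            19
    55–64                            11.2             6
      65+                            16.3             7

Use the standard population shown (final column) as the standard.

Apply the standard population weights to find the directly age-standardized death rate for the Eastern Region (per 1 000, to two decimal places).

Standard weights: 0.21, 0.40, 0.05, 0.02, 0.19, 0.06, 0.07.
Standardized rate: 0.2100×0.9 + 0.4000×1.1 + 0.0500×2.9 + 0.0200×6.6 + 0.1900×10.1 + 0.0600×11.2 + 0.0700×16.3 = 4.6380 per 1 000.

4.64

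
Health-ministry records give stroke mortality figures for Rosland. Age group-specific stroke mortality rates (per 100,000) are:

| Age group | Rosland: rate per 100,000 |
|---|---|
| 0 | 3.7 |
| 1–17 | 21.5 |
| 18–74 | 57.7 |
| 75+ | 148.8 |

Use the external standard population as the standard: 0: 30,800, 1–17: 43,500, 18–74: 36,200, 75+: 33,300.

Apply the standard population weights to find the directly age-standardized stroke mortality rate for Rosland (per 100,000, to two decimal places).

Standard total = 143,800; weights = 0.2142, 0.3025, 0.2517, 0.2316.
Standardized rate: 0.2142×3.7 + 0.3025×21.5 + 0.2517×57.7 + 0.2316×148.8 = 56.2795 per 100,000.

56.28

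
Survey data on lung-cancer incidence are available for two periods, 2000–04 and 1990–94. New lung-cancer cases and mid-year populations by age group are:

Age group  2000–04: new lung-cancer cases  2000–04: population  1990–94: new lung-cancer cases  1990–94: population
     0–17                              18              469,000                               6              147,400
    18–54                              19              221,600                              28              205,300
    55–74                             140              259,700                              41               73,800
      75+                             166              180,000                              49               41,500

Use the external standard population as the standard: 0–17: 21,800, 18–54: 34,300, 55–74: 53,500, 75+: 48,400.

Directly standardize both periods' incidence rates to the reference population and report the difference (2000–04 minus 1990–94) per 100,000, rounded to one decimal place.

Age-specific rates per 100,000 for 2000–04: 3.84, 8.57, 53.91, 92.22.
For 1990–94: 4.07, 13.64, 55.56, 118.07.
Standard total = 158,000; weights = 0.1380, 0.2171, 0.3386, 0.3063.
2000–04: 0.1380×3.84 + 0.2171×8.57 + 0.3386×53.91 + 0.3063×92.22 = 48.8950 per 100,000.
1990–94: 0.1380×4.07 + 0.2171×13.64 + 0.3386×55.56 + 0.3063×118.07 = 58.5029 per 100,000.
Difference = 48.8950 − 58.5029 = -9.6079.

-9.6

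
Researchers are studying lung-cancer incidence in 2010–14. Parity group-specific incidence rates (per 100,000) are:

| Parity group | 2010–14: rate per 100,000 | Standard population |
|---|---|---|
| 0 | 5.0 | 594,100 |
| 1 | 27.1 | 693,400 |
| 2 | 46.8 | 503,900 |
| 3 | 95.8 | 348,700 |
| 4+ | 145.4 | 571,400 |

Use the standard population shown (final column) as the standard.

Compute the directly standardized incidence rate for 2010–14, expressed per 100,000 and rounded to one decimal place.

59.7

Standard total = 2,711,500; weights = 0.2191, 0.2557, 0.1858, 0.1286, 0.2107.
Standardized rate: 0.2191×5.0 + 0.2557×27.1 + 0.1858×46.8 + 0.1286×95.8 + 0.2107×145.4 = 59.6833 per 100,000.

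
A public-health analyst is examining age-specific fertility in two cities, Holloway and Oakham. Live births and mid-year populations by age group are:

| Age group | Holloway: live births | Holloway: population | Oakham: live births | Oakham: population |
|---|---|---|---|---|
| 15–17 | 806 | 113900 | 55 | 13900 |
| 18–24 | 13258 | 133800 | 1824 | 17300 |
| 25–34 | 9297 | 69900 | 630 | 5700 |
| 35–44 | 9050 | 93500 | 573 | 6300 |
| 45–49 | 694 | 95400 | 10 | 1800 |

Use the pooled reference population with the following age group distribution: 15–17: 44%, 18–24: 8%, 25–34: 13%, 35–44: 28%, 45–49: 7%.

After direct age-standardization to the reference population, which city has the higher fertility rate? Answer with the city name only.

Age-specific rates per 1000 for Holloway: 7.076, 99.088, 133.004, 96.791, 7.275.
For Oakham: 3.957, 105.434, 110.526, 90.952, 5.556.
Standard weights: 0.44, 0.08, 0.13, 0.28, 0.07.
Holloway: 0.4400×7.076 + 0.0800×99.088 + 0.1300×133.004 + 0.2800×96.791 + 0.0700×7.275 = 55.9421 per 1000.
Oakham: 0.4400×3.957 + 0.0800×105.434 + 0.1300×110.526 + 0.2800×90.952 + 0.0700×5.556 = 50.3997 per 1000.
The crude rates (65.36 vs 68.71) would put Oakham higher, but that reflects its age composition; once standardized to a common age structure, Holloway has the higher underlying rate.

Holloway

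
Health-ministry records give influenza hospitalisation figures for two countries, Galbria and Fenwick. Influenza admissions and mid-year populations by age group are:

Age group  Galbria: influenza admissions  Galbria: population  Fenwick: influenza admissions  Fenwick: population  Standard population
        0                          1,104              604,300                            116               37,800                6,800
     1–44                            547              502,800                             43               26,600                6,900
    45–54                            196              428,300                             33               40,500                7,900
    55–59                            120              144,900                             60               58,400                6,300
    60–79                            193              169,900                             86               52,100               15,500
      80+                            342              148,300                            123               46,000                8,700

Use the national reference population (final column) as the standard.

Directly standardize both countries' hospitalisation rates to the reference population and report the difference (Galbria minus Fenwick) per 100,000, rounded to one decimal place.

Age-specific rates per 100,000 for Galbria: 182.69, 108.79, 45.76, 82.82, 113.60, 230.61.
For Fenwick: 306.88, 161.65, 81.48, 102.74, 165.07, 267.39.
Standard total = 52,100; weights = 0.1305, 0.1324, 0.1516, 0.1209, 0.2975, 0.1670.
Galbria: 0.1305×182.69 + 0.1324×108.79 + 0.1516×45.76 + 0.1209×82.82 + 0.2975×113.60 + 0.1670×230.61 = 127.5105 per 100,000.
Fenwick: 0.1305×306.88 + 0.1324×161.65 + 0.1516×81.48 + 0.1209×102.74 + 0.2975×165.07 + 0.1670×267.39 = 179.9999 per 100,000.
Difference = 127.5105 − 179.9999 = -52.4895.

-52.5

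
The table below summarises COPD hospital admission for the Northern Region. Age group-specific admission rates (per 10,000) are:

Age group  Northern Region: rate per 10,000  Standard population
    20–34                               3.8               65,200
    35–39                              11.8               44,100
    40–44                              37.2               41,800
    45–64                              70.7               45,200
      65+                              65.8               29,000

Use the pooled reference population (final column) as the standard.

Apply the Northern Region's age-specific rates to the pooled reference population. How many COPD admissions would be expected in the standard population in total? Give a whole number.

743

Expected COPD admissions = Σ (standard pop × age-specific rate ÷ 10,000)
= 65,200×3.8/10,000 + 44,100×11.8/10,000 + 41,800×37.2/10,000 + 45,200×70.7/10,000 + 29,000×65.8/10,000
= 24.78 + 52.04 + 155.50 + 319.56 + 190.82 = 742.69.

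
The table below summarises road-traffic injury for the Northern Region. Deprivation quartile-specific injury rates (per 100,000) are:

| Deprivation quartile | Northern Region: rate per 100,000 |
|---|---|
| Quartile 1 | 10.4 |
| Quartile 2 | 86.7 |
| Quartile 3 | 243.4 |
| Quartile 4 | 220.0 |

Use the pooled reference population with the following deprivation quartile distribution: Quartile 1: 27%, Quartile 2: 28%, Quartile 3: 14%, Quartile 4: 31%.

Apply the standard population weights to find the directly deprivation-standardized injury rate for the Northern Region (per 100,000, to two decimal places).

129.36

Standard weights: 0.27, 0.28, 0.14, 0.31.
Standardized rate: 0.2700×10.4 + 0.2800×86.7 + 0.1400×243.4 + 0.3100×220.0 = 129.3600 per 100,000.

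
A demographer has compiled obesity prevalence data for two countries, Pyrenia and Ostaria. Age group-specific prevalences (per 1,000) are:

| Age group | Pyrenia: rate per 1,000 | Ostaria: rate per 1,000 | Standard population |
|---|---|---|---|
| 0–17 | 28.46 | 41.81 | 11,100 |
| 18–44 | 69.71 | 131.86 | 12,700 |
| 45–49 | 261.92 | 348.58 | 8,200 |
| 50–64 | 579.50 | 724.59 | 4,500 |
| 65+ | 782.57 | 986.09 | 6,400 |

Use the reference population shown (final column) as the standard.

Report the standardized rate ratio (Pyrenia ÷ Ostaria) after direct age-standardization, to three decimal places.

0.753

Standard total = 42,900; weights = 0.2587, 0.2960, 0.1911, 0.1049, 0.1492.
Pyrenia: 0.2587×28.46 + 0.2960×69.71 + 0.1911×261.92 + 0.1049×579.50 + 0.1492×782.57 = 255.5983 per 1,000.
Ostaria: 0.2587×41.81 + 0.2960×131.86 + 0.1911×348.58 + 0.1049×724.59 + 0.1492×986.09 = 339.5967 per 1,000.
Ratio = 255.5983 ÷ 339.5967 = 0.75265.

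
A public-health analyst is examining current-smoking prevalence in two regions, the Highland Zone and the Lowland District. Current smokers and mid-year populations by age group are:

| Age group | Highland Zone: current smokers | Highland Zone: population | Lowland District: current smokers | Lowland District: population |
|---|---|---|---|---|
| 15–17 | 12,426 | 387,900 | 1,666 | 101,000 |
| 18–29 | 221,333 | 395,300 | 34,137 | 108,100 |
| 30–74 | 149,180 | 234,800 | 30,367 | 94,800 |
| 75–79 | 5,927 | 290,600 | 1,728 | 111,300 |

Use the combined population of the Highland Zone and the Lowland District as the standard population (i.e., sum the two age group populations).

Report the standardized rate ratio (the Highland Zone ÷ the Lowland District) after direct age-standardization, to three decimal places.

1.847

Age-specific rates per 1,000 for the Highland Zone: 32.034, 559.911, 635.349, 20.396.
For the Lowland District: 16.495, 315.791, 320.327, 15.526.
Combined standard total = 1,723,800; weights = 0.2836, 0.2920, 0.1912, 0.2331.
The Highland Zone: 0.2836×32.034 + 0.2920×559.911 + 0.1912×635.349 + 0.2331×20.396 = 298.8334 per 1,000.
The Lowland District: 0.2836×16.495 + 0.2920×315.791 + 0.1912×320.327 + 0.2331×15.526 = 161.7665 per 1,000.
Ratio = 298.8334 ÷ 161.7665 = 1.84731.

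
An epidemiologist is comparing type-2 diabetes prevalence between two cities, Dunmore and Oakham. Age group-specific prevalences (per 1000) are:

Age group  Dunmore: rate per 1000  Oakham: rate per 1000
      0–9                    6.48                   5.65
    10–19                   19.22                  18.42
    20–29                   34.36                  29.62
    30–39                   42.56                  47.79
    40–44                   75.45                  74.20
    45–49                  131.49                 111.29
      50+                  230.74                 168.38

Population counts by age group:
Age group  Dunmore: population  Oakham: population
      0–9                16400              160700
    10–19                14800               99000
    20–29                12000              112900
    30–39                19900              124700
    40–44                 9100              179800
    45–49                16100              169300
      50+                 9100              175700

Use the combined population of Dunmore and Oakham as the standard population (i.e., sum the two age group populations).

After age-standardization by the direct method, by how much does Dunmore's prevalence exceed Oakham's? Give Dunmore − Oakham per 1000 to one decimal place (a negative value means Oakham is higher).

Combined standard total = 1119500; weights = 0.1582, 0.1017, 0.1116, 0.1292, 0.1687, 0.1656, 0.1651.
Dunmore: 0.1582×6.48 + 0.1017×19.22 + 0.1116×34.36 + 0.1292×42.56 + 0.1687×75.45 + 0.1656×131.49 + 0.1651×230.74 = 84.9058 per 1000.
Oakham: 0.1582×5.65 + 0.1017×18.42 + 0.1116×29.62 + 0.1292×47.79 + 0.1687×74.20 + 0.1656×111.29 + 0.1651×168.38 = 70.9897 per 1000.
Difference = 84.9058 − 70.9897 = 13.9162.

13.9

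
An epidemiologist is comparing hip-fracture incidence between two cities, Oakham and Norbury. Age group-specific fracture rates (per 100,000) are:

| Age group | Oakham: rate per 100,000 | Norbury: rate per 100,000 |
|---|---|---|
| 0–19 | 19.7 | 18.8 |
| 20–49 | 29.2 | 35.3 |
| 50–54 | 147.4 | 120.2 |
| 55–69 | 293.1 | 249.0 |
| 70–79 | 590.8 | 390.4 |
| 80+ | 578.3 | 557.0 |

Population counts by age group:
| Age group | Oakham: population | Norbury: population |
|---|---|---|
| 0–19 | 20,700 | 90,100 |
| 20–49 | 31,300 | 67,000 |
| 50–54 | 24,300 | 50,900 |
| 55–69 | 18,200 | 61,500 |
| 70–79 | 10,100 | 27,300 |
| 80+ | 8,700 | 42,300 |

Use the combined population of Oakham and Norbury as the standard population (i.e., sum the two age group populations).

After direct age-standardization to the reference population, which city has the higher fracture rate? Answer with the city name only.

Oakham

Combined standard total = 452,400; weights = 0.2449, 0.2173, 0.1662, 0.1762, 0.0827, 0.1127.
Oakham: 0.2449×19.7 + 0.2173×29.2 + 0.1662×147.4 + 0.1762×293.1 + 0.0827×590.8 + 0.1127×578.3 = 201.3415 per 100,000.
Norbury: 0.2449×18.8 + 0.2173×35.3 + 0.1662×120.2 + 0.1762×249.0 + 0.0827×390.4 + 0.1127×557.0 = 171.1877 per 100,000.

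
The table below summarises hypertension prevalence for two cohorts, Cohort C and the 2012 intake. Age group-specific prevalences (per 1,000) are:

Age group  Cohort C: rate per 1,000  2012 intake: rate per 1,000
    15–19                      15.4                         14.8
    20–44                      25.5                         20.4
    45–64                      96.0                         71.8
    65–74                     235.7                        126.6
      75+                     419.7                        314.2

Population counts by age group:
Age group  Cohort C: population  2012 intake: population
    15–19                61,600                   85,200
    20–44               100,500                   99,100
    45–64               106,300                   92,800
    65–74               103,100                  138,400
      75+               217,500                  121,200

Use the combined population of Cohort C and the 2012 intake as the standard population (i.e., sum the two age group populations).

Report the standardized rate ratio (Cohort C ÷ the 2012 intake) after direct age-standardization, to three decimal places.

1.432

Combined standard total = 1,125,700; weights = 0.1304, 0.1773, 0.1769, 0.2145, 0.3009.
Cohort C: 0.1304×15.4 + 0.1773×25.5 + 0.1769×96.0 + 0.2145×235.7 + 0.3009×419.7 = 200.3536 per 1,000.
The 2012 intake: 0.1304×14.8 + 0.1773×20.4 + 0.1769×71.8 + 0.2145×126.6 + 0.3009×314.2 = 139.9425 per 1,000.
Ratio = 200.3536 ÷ 139.9425 = 1.43168.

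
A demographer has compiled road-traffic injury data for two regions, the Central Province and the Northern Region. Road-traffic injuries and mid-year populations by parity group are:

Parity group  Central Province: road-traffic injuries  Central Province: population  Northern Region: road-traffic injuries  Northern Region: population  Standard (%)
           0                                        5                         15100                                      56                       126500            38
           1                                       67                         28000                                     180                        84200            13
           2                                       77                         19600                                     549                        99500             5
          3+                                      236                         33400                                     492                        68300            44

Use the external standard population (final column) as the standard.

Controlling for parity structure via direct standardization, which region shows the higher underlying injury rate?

Parity-specific rates per 100000 for the Central Province: 33.11, 239.29, 392.86, 706.59.
For the Northern Region: 44.27, 213.78, 551.76, 720.35.
Standard weights: 0.38, 0.13, 0.05, 0.44.
The Central Province: 0.3800×33.11 + 0.1300×239.29 + 0.0500×392.86 + 0.4400×706.59 = 374.2310 per 100000.
The Northern Region: 0.3800×44.27 + 0.1300×213.78 + 0.0500×551.76 + 0.4400×720.35 = 389.1557 per 100000.
The crude rates (400.62 vs 337.38) would put the Central Province higher, but that reflects its parity composition; once standardized to a common parity structure, the Northern Region has the higher underlying rate.

Northern Region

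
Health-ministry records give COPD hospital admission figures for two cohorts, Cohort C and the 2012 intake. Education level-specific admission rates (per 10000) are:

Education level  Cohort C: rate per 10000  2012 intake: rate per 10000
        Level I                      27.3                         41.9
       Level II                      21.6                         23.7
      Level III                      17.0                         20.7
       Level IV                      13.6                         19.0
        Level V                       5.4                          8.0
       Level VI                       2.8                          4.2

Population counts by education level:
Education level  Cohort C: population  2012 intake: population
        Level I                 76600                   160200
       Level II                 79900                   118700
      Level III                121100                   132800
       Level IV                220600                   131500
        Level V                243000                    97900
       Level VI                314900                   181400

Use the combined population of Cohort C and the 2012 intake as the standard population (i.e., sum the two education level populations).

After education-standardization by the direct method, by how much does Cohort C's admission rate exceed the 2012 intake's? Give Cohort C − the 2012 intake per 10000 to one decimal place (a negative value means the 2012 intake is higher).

Combined standard total = 1878600; weights = 0.1261, 0.1057, 0.1352, 0.1874, 0.1815, 0.2642.
Cohort C: 0.1261×27.3 + 0.1057×21.6 + 0.1352×17.0 + 0.1874×13.6 + 0.1815×5.4 + 0.2642×2.8 = 12.2909 per 10000.
The 2012 intake: 0.1261×41.9 + 0.1057×23.7 + 0.1352×20.7 + 0.1874×19.0 + 0.1815×8.0 + 0.2642×4.2 = 16.7071 per 10000.
Difference = 12.2909 − 16.7071 = -4.4162.

-4.4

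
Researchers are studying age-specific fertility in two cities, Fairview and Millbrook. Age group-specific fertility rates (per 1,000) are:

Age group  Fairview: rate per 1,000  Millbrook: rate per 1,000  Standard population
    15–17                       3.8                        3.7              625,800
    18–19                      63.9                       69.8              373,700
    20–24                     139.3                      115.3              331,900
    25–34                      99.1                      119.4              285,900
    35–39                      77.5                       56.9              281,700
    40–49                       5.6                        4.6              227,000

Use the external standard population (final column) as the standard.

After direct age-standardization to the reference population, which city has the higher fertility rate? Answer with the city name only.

Standard total = 2,126,000; weights = 0.2944, 0.1758, 0.1561, 0.1345, 0.1325, 0.1068.
Fairview: 0.2944×3.8 + 0.1758×63.9 + 0.1561×139.3 + 0.1345×99.1 + 0.1325×77.5 + 0.1068×5.6 = 58.2911 per 1,000.
Millbrook: 0.2944×3.7 + 0.1758×69.8 + 0.1561×115.3 + 0.1345×119.4 + 0.1325×56.9 + 0.1068×4.6 = 55.4455 per 1,000.

Fairview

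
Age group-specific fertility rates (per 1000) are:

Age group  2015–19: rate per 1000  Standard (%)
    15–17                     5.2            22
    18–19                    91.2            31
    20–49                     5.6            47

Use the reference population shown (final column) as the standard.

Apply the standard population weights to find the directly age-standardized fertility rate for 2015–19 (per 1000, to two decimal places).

32.05

Standard weights: 0.22, 0.31, 0.47.
Standardized rate: 0.2200×5.2 + 0.3100×91.2 + 0.4700×5.6 = 32.0480 per 1000.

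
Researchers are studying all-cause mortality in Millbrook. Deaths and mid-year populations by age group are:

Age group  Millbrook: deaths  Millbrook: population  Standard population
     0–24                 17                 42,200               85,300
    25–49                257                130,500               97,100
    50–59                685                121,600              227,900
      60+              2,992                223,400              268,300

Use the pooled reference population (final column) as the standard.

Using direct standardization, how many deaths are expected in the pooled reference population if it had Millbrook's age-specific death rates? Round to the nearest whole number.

5103

Age-specific rates per 100,000 for Millbrook: 40.28, 196.93, 563.32, 1339.30.
Expected deaths = Σ (standard pop × age-specific rate ÷ 100,000)
= 85,300×40.28/100,000 + 97,100×196.93/100,000 + 227,900×563.32/100,000 + 268,300×1339.30/100,000
= 34.36 + 191.22 + 1283.81 + 3593.35 = 5102.74.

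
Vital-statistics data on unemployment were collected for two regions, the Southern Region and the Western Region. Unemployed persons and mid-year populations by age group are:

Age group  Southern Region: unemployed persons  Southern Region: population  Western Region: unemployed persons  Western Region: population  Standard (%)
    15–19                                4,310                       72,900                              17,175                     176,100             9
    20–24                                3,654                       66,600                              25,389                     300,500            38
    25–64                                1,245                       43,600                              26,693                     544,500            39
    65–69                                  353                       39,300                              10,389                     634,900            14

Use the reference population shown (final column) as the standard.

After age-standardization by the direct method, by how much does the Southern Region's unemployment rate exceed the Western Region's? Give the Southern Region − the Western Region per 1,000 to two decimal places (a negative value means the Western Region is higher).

Age-specific rates per 1,000 for the Southern Region: 59.122, 54.865, 28.555, 8.982.
For the Western Region: 97.530, 84.489, 49.023, 16.363.
Standard weights: 0.09, 0.38, 0.39, 0.14.
The Southern Region: 0.0900×59.122 + 0.3800×54.865 + 0.3900×28.555 + 0.1400×8.982 = 38.5636 per 1,000.
The Western Region: 0.0900×97.530 + 0.3800×84.489 + 0.3900×49.023 + 0.1400×16.363 = 62.2934 per 1,000.
Difference = 38.5636 − 62.2934 = -23.7298.

-23.73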